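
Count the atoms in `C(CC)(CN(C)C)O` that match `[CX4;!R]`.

6

The query [CX4;!R] means: aliphatic carbon with four total connections, not in a ring.
Check the 8 heavy atoms by environment: 6× C (X4, acyclic) → match; 1× N (X3, acyclic) → no; 1× O (X2, acyclic) → no.
That gives 6 matching atoms.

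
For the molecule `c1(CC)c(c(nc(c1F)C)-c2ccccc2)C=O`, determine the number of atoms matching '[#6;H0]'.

The query [#6;H0] means: any carbon with no attached hydrogen.
Check the 18 heavy atoms by environment: 1× n (aromatic, H0) → no; 6× c (aromatic, H0) → match; 1× C (H2) → no; 2× C (H3) → no; 5× c (aromatic, H1) → no; 1× C (H1) → no; 1× O (H0) → no; 1× F (H0) → no.
That gives 6 matching atoms.

6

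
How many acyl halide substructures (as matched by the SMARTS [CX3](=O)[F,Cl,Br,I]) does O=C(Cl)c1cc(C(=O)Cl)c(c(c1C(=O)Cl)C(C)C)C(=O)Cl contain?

4

[CX3](=O)[F,Cl,Br,I] is the SMARTS for an acyl halide: a carbonyl carbon bonded to a halogen.
The molecule carries 4 separate instances of an acyl chloride (-C(=O)Cl) meeting every constraint; each maps to a distinct set of atoms, giving 4 matches.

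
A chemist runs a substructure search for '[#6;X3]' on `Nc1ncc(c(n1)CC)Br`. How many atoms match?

Check the 10 heavy atoms by environment: 2× n (aromatic, X2) → no; 4× c (aromatic, X3) → match; 2× C (X4) → no; 1× Br (X1) → no; 1× N (X3) → no.
That gives 4 matching atoms.

4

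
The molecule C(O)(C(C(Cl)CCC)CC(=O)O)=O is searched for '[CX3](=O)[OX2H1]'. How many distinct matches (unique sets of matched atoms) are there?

2

[CX3](=O)[OX2H1] is the SMARTS for a carboxylic acid: an sp2 carbon double-bonded to O and single-bonded to an -OH oxygen.
The molecule carries 2 separate instances of a carboxylic acid group (-C(=O)OH) meeting every constraint; each maps to a distinct set of atoms, giving 2 matches.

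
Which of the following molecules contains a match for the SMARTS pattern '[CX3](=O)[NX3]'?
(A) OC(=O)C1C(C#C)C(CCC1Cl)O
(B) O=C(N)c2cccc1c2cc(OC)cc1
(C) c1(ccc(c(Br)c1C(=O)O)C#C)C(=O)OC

B

[CX3](=O)[NX3] describes a carbonyl carbon bonded to a trivalent nitrogen (an amide).
(A) has a carboxylic acid group (-C(=O)OH) but the carbonyl is bonded to O, not to an NX3 nitrogen.
(B) contains a primary amide (-C(=O)NH2), which satisfies every atom and bond constraint.
(C) has a carboxylic acid group (-C(=O)OH) but the carbonyl is bonded to O, not to an NX3 nitrogen.
So the answer is (B).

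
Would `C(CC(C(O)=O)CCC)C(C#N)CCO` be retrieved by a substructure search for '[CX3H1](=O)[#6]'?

No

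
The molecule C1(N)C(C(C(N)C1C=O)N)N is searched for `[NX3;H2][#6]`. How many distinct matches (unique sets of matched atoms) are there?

[NX3;H2][#6] is the SMARTS for a primary amine: a trivalent nitrogen with two H attached to carbon.
The molecule carries 4 separate instances of a primary amino group (-NH2) meeting every constraint; each maps to a distinct set of atoms, giving 4 matches.

4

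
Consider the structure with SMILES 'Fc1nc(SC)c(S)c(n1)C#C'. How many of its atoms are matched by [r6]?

6

The query [r6] means: r6 matches atoms in a six-membered ring.
Check the 12 heavy atoms by environment: 2× n (aromatic, in 6-ring) → match; 4× c (aromatic, in 6-ring) → match; 2× S (acyclic) → no; 3× C (acyclic) → no; 1× F (acyclic) → no.
Summing the matching environments: 2 + 4 = 6 matching atoms.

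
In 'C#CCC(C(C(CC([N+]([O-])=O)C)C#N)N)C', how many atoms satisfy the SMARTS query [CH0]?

2

The query [CH0] means: aliphatic carbon with no attached hydrogen.
Check the 16 heavy atoms by environment: 2× C (H3) → no; 5× C (H1) → no; 2× C (H2) → no; 1× N (H2) → no; 2× C (H0) → match; 1× N (H0) → no; 1× N (charge +1, H0) → no; 1× O (charge -1, H0) → no; 1× O (H0) → no.
That gives 2 matching atoms.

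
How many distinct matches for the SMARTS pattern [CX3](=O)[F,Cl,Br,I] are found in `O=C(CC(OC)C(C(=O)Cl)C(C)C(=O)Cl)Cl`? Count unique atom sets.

3

[CX3](=O)[F,Cl,Br,I] is the SMARTS for an acyl halide: a carbonyl carbon bonded to a halogen.
The molecule carries 3 separate instances of an acyl chloride (-C(=O)Cl) meeting every constraint; each maps to a distinct set of atoms, giving 3 matches.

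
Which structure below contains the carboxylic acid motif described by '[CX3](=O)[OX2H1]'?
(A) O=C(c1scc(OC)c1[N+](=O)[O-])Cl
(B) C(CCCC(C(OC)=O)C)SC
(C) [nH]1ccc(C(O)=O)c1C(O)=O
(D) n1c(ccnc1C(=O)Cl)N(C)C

[CX3](=O)[OX2H1] describes an sp2 carbon double-bonded to O and single-bonded to an -OH oxygen (a carboxylic acid).
(A) has an acyl chloride (-C(=O)Cl) but the carbonyl is bonded to Cl, not to an -OH oxygen.
(B) has a methyl-ester group (-C(=O)OCH3) but the singly-bonded O has no H (OX2H0, not OX2H1).
(C) contains a carboxylic acid group (-C(=O)OH), which satisfies every atom and bond constraint.
(D) has an acyl chloride (-C(=O)Cl) but the carbonyl is bonded to Cl, not to an -OH oxygen.
So the answer is (C).

C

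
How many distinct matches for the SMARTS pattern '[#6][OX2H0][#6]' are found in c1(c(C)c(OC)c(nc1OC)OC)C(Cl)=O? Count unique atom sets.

3

[#6][OX2H0][#6] is the SMARTS for an ether: an aliphatic oxygen bridging two carbons with no H on the oxygen.
The molecule carries 3 separate instances of a methoxy ether (-OCH3) meeting every constraint; each maps to a distinct set of atoms, giving 3 matches.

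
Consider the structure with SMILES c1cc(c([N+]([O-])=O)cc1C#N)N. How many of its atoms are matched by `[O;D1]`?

The query [O;D1] means: aliphatic oxygen bonded to exactly one heavy atom.
Check the 12 heavy atoms by environment: 3× c (aromatic, D3) → no; 3× c (aromatic, D2) → no; 1× C (D2) → no; 2× N (D1) → no; 1× N (charge +1, D3) → no; 1× O (charge -1, D1) → match; 1× O (D1) → match.
Summing the matching environments: 1 + 1 = 2 matching atoms.

2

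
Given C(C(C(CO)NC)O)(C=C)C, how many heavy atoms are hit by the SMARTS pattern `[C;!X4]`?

The query [C;!X4] means: aliphatic carbon that does not have four total connections.
Check the 11 heavy atoms by environment: 6× C (X4) → no; 2× O (X2) → no; 1× N (X3) → no; 2× C (X3) → match.
That gives 2 matching atoms.

2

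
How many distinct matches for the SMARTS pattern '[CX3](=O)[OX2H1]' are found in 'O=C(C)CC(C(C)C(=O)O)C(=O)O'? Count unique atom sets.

[CX3](=O)[OX2H1] is the SMARTS for a carboxylic acid: an sp2 carbon double-bonded to O and single-bonded to an -OH oxygen.
The molecule carries 2 separate instances of a carboxylic acid group (-C(=O)OH) meeting every constraint; each maps to a distinct set of atoms, giving 2 matches.

2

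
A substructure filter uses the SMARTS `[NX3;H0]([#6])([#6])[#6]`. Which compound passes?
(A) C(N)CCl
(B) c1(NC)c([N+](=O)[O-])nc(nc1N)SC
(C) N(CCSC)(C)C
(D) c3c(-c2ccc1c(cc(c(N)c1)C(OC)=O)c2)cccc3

C

[NX3;H0]([#6])([#6])[#6] describes a trivalent nitrogen with no H, bonded to three carbons (a tertiary amine).
(A) has a primary amino group (-NH2) but the nitrogen has H2, not H0 with three carbons.
(B) has an N-methylamino group (-NHCH3) but the nitrogen still has one H (H1), not H0.
(C) contains a dimethylamino group (-N(CH3)2), which satisfies every atom and bond constraint.
(D) has a primary amino group (-NH2) but the nitrogen has H2, not H0 with three carbons.
So the answer is (C).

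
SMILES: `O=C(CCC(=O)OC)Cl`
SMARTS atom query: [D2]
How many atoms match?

3

The query [D2] means: atom with exactly two heavy-atom neighbours.
Check the 9 heavy atoms by environment: 2× C (D2) → match; 2× C (D3) → no; 2× O (D1) → no; 1× Cl (D1) → no; 1× O (D2) → match; 1× C (D1) → no.
Summing the matching environments: 2 + 1 = 3 matching atoms.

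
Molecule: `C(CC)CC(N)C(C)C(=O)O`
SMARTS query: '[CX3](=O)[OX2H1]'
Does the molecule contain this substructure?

Yes

The pattern [CX3](=O)[OX2H1] describes an sp2 carbon double-bonded to O and single-bonded to an -OH oxygen — a carboxylic acid.
The molecule carries a carboxylic acid group (-C(=O)OH), whose atoms satisfy every constraint of the query, so the pattern matches.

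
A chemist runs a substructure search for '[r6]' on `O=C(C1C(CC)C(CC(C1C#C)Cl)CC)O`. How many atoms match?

6

The query [r6] means: r6 matches atoms in a six-membered ring.
Check the 16 heavy atoms by environment: 6× C (in 6-ring) → match; 7× C (acyclic) → no; 1× Cl (acyclic) → no; 2× O (acyclic) → no.
That gives 6 matching atoms.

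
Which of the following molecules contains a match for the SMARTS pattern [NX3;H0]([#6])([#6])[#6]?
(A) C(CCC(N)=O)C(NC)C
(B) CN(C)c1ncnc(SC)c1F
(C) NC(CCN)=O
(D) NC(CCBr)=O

[NX3;H0]([#6])([#6])[#6] describes a trivalent nitrogen with no H, bonded to three carbons (a tertiary amine).
(A) has an N-methylamino group (-NHCH3) but the nitrogen still has one H (H1), not H0.
(B) contains a dimethylamino group (-N(CH3)2), which satisfies every atom and bond constraint.
(C) has a primary amide (-C(=O)NH2) but the amide nitrogen has H2 and only one carbon neighbour.
(D) has a primary amide (-C(=O)NH2) but the amide nitrogen has H2 and only one carbon neighbour.
So the answer is (B).

B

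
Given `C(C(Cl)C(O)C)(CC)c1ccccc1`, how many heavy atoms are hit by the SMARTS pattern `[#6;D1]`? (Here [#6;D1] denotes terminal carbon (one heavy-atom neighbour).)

Check the 14 heavy atoms by environment: 2× C (D1) → match; 3× C (D3) → no; 1× C (D2) → no; 1× O (D1) → no; 1× c (aromatic, D3) → no; 5× c (aromatic, D2) → no; 1× Cl (D1) → no.
That gives 2 matching atoms.

2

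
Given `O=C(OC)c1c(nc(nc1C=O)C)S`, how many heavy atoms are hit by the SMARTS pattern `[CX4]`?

2

The query [CX4] means: C with X4: aliphatic carbon with exactly 4 total connections (bonds + H).
Check the 14 heavy atoms by environment: 2× n (aromatic, X2) → no; 4× c (aromatic, X3) → no; 2× C (X4) → match; 2× C (X3) → no; 2× O (X1) → no; 1× O (X2) → no; 1× S (X2) → no.
That gives 2 matching atoms.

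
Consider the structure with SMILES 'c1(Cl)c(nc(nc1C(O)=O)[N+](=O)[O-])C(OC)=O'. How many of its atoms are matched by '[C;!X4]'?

Check the 17 heavy atoms by environment: 2× n (aromatic, X2) → no; 4× c (aromatic, X3) → no; 1× N (charge +1, X3) → no; 1× O (charge -1, X1) → no; 3× O (X1) → no; 2× C (X3) → match; 2× O (X2) → no; 1× C (X4) → no; 1× Cl (X1) → no.
That gives 2 matching atoms.

2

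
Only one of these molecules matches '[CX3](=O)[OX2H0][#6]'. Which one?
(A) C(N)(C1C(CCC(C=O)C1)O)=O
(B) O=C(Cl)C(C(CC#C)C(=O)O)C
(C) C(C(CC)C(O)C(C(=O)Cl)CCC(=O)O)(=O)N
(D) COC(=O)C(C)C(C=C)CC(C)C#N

[CX3](=O)[OX2H0][#6] describes a carbonyl carbon bonded to an oxygen that is itself bonded to carbon (no H on that O) (an ester).
(A) has a primary amide (-C(=O)NH2) but the carbonyl is bonded to N, not to an O-C linkage.
(B) has a carboxylic acid group (-C(=O)OH) but the singly-bonded O carries H (OX2H1, not H0).
(C) has a primary amide (-C(=O)NH2) but the carbonyl is bonded to N, not to an O-C linkage.
(D) contains a methyl-ester group (-C(=O)OCH3), which satisfies every atom and bond constraint.
So the answer is (D).

D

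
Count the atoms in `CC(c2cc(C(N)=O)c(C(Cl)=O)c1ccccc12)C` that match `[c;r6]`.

10

Check the 19 heavy atoms by environment: 10× c (aromatic, in 6-ring) → match; 5× C (acyclic) → no; 2× O (acyclic) → no; 1× N (acyclic) → no; 1× Cl (acyclic) → no.
That gives 10 matching atoms.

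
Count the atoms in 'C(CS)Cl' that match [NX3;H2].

0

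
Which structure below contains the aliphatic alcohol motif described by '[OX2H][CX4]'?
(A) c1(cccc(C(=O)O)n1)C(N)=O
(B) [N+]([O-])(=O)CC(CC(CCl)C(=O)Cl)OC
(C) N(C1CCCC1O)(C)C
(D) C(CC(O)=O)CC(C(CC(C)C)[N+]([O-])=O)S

C

[OX2H][CX4] describes a hydroxyl oxygen bound to an sp3 (X4) carbon (an aliphatic alcohol).
(A) has a carboxylic acid group (-C(=O)OH) but the -OH is on a CX3 carbonyl carbon, not a CX4 carbon.
(B) has a methoxy ether (-OCH3) but the oxygen has H0 (ether), not H1.
(C) contains a hydroxyl group (-OH), which satisfies every atom and bond constraint.
(D) has a carboxylic acid group (-C(=O)OH) but the -OH is on a CX3 carbonyl carbon, not a CX4 carbon.
So the answer is (C).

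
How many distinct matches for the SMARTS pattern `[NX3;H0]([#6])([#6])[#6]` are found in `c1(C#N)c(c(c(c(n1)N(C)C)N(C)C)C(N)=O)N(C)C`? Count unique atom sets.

[NX3;H0]([#6])([#6])[#6] is the SMARTS for a tertiary amine: a trivalent nitrogen with no H, bonded to three carbons.
The molecule carries 3 separate instances of a dimethylamino group (-N(CH3)2) meeting every constraint; each maps to a distinct set of atoms, giving 3 matches.

3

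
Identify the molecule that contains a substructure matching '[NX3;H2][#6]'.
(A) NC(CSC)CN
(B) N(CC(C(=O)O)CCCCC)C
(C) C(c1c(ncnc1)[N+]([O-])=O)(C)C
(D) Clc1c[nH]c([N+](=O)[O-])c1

A

[NX3;H2][#6] describes a trivalent nitrogen with two H attached to carbon (a primary amine).
(A) contains a primary amino group (-NH2), which satisfies every atom and bond constraint.
(B) has an N-methylamino group (-NHCH3) but the nitrogen bears two carbons and only one H (H1), not H2.
(C) has a nitro group (-[N+](=O)[O-]) but the nitrogen is [N+] with no H, not NX3H2.
(D) has a nitro group (-[N+](=O)[O-]) but the nitrogen is [N+] with no H, not NX3H2.
So the answer is (A).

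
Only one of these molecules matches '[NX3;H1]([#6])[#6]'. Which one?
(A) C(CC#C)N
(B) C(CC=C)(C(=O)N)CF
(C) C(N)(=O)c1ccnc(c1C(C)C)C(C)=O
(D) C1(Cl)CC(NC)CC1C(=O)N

D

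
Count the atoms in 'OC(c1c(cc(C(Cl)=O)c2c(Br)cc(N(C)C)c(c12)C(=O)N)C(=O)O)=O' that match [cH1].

2

The query [cH1] means: aromatic carbon bearing exactly one hydrogen.
Check the 26 heavy atoms by environment: 8× c (aromatic, H0) → no; 2× c (aromatic, H1) → match; 4× C (H0) → no; 4× O (H0) → no; 2× O (H1) → no; 1× N (H0) → no; 2× C (H3) → no; 1× Br (H0) → no; 1× N (H2) → no; 1× Cl (H0) → no.
That gives 2 matching atoms.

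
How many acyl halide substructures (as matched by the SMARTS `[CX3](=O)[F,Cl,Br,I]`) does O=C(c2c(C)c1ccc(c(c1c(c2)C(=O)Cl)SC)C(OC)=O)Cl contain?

2

[CX3](=O)[F,Cl,Br,I] is the SMARTS for an acyl halide: a carbonyl carbon bonded to a halogen.
The molecule carries 2 separate instances of an acyl chloride (-C(=O)Cl) meeting every constraint; each maps to a distinct set of atoms, giving 2 matches.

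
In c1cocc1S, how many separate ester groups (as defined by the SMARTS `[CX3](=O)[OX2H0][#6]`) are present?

0

[CX3](=O)[OX2H0][#6] is the SMARTS for an ester: a carbonyl carbon bonded to an oxygen that is itself bonded to carbon (no H on that O).
No fragment in the molecule satisfies every constraint, giving 0 matches.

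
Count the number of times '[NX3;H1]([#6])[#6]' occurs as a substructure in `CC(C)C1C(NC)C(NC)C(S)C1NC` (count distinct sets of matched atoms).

[NX3;H1]([#6])[#6] is the SMARTS for a secondary amine: a trivalent nitrogen with one H, bonded to two carbons.
The molecule carries 3 separate instances of an N-methylamino group (-NHCH3) meeting every constraint; each maps to a distinct set of atoms, giving 3 matches.

3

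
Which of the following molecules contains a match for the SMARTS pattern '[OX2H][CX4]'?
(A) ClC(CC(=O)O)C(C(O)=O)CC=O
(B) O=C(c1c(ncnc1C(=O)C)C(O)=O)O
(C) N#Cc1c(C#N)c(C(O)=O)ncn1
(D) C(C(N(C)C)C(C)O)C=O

D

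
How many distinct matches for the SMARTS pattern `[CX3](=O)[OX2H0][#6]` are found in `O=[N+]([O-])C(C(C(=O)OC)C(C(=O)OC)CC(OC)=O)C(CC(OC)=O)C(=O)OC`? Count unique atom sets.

5

[CX3](=O)[OX2H0][#6] is the SMARTS for an ester: a carbonyl carbon bonded to an oxygen that is itself bonded to carbon (no H on that O).
The molecule carries 5 separate instances of a methyl-ester group (-C(=O)OCH3) meeting every constraint; each maps to a distinct set of atoms, giving 5 matches.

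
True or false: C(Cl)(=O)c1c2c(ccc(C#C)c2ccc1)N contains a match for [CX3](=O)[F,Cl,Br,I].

True

The pattern [CX3](=O)[F,Cl,Br,I] describes a carbonyl carbon bonded to a halogen — an acyl halide.
The molecule carries an acyl chloride (-C(=O)Cl), whose atoms satisfy every constraint of the query, so the pattern matches.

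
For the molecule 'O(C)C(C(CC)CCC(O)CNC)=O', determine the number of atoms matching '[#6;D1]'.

3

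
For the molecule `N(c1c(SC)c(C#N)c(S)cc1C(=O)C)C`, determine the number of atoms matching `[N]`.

The query [N] means: uppercase N matches aliphatic (non-aromatic) nitrogen only.
Check the 16 heavy atoms by environment: 6× c (aromatic) → no; 2× S → no; 5× C → no; 1× O → no; 2× N → match.
That gives 2 matching atoms.

2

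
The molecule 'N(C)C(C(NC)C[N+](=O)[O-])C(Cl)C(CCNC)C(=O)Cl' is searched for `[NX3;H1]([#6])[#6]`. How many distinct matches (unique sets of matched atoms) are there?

3

[NX3;H1]([#6])[#6] is the SMARTS for a secondary amine: a trivalent nitrogen with one H, bonded to two carbons.
The molecule carries 3 separate instances of an N-methylamino group (-NHCH3) meeting every constraint; each maps to a distinct set of atoms, giving 3 matches.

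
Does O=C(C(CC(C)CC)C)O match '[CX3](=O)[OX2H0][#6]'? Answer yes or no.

No

The pattern [CX3](=O)[OX2H0][#6] describes a carbonyl carbon bonded to an oxygen that is itself bonded to carbon (no H on that O) — an ester.
The closest candidate here is a carboxylic acid group (-C(=O)OH), but the singly-bonded O carries H (OX2H1, not H0). No other fragment satisfies the full query, so there is no match.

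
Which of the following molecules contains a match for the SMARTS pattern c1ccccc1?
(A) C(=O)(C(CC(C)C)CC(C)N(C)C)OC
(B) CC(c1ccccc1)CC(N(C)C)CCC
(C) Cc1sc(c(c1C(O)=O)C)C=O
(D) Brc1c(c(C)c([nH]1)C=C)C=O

B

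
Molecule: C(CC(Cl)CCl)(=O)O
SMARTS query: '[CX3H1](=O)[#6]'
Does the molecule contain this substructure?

No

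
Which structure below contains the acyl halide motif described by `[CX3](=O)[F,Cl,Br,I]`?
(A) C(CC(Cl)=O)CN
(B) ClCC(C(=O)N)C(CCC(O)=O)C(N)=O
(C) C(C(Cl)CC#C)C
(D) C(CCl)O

A

[CX3](=O)[F,Cl,Br,I] describes a carbonyl carbon bonded to a halogen (an acyl halide).
(A) contains an acyl chloride (-C(=O)Cl), which satisfies every atom and bond constraint.
(B) has a chloro substituent but the Cl is not on a carbonyl carbon.
(C) has a chloro substituent but the Cl is not on a carbonyl carbon.
(D) has a chloro substituent but the Cl is not on a carbonyl carbon.
So the answer is (A).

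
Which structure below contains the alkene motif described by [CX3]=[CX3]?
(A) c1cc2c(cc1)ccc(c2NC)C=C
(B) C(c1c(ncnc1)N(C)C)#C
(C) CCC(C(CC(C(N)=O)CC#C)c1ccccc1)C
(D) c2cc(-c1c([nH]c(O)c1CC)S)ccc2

A

[CX3]=[CX3] describes a non-aromatic C=C double bond between two sp2 carbons (an alkene).
(A) contains a vinyl group (-CH=CH2), which satisfies every atom and bond constraint.
(B) has an ethynyl group (-C#CH) but the C-C bond is a triple bond, not a double bond.
(C) has an ethynyl group (-C#CH) but the C-C bond is a triple bond, not a double bond.
(D) has an ethyl group (-CH2CH3) but its C-C bond is a single bond between CX4 carbons, not CX3=CX3.
So the answer is (A).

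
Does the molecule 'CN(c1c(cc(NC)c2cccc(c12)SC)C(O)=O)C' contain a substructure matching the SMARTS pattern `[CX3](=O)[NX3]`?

The pattern [CX3](=O)[NX3] describes a carbonyl carbon bonded to a trivalent nitrogen — an amide.
The closest candidate here is a carboxylic acid group (-C(=O)OH), but the carbonyl is bonded to O, not to an NX3 nitrogen. No other fragment satisfies the full query, so there is no match.

No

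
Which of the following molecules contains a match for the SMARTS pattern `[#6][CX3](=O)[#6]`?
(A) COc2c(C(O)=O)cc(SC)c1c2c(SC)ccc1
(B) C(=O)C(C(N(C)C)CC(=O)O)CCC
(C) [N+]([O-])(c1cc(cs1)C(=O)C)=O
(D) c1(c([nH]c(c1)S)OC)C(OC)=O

C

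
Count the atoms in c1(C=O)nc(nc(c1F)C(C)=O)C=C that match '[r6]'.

6

The query [r6] means: r6 matches atoms in a six-membered ring.
Check the 14 heavy atoms by environment: 2× n (aromatic, in 6-ring) → match; 4× c (aromatic, in 6-ring) → match; 5× C (acyclic) → no; 2× O (acyclic) → no; 1× F (acyclic) → no.
Summing the matching environments: 2 + 4 = 6 matching atoms.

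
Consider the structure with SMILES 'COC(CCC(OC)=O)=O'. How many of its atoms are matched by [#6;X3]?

The query [#6;X3] means: any carbon (aromatic or not) with three total connections.
Check the 10 heavy atoms by environment: 4× C (X4) → no; 2× C (X3) → match; 2× O (X1) → no; 2× O (X2) → no.
That gives 2 matching atoms.

2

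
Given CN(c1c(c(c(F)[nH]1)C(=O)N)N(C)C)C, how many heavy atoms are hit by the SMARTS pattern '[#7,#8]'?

5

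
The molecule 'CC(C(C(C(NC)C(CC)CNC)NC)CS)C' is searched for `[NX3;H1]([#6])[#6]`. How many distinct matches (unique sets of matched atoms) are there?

3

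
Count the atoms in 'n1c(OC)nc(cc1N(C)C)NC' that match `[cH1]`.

1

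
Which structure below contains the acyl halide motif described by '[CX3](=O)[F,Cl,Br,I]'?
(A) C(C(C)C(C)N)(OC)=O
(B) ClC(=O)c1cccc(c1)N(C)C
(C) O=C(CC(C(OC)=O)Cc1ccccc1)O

B

[CX3](=O)[F,Cl,Br,I] describes a carbonyl carbon bonded to a halogen (an acyl halide).
(A) has a methyl-ester group (-C(=O)OCH3) but the carbonyl is bonded to -O-C, not to a halogen.
(B) contains an acyl chloride (-C(=O)Cl), which satisfies every atom and bond constraint.
(C) has a methyl-ester group (-C(=O)OCH3) but the carbonyl is bonded to -O-C, not to a halogen.
So the answer is (B).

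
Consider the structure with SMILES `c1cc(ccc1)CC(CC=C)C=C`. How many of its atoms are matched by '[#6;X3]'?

10

The query [#6;X3] means: any carbon (aromatic or not) with three total connections.
Check the 13 heavy atoms by environment: 3× C (X4) → no; 4× C (X3) → match; 6× c (aromatic, X3) → match.
Summing the matching environments: 4 + 6 = 10 matching atoms.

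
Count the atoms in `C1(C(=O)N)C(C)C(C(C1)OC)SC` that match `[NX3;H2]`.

The query [NX3;H2] means: aliphatic N with 3 total connections, two of them H — an -NH2 nitrogen (amine or amide).
Check the 13 heavy atoms by environment: 4× C (H1, X4) → no; 1× C (H2, X4) → no; 1× O (H0, X2) → no; 3× C (H3, X4) → no; 1× S (H0, X2) → no; 1× C (H0, X3) → no; 1× O (H0, X1) → no; 1× N (H2, X3) → match.
That gives 1 matching atom.

1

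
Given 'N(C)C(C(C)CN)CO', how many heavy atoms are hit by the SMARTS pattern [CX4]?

6

The query [CX4] means: C with X4: aliphatic carbon with exactly 4 total connections (bonds + H).
Check the 9 heavy atoms by environment: 6× C (X4) → match; 1× O (X2) → no; 2× N (X3) → no.
That gives 6 matching atoms.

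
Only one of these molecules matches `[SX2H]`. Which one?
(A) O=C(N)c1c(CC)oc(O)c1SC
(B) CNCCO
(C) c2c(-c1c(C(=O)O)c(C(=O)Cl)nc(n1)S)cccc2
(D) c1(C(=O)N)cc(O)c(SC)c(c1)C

C

[SX2H] describes an aliphatic sulfur with two connections, one being H (a thiol).
(A) has a hydroxyl group (-OH) but it is an -OH, not an -SH.
(B) has a hydroxyl group (-OH) but it is an -OH, not an -SH.
(C) contains a thiol (-SH), which satisfies every atom and bond constraint.
(D) has a hydroxyl group (-OH) but it is an -OH, not an -SH.
So the answer is (C).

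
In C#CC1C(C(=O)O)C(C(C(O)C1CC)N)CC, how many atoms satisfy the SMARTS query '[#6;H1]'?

7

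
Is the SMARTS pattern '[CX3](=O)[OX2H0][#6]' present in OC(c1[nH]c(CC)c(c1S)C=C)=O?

No

The pattern [CX3](=O)[OX2H0][#6] describes a carbonyl carbon bonded to an oxygen that is itself bonded to carbon (no H on that O) — an ester.
The closest candidate here is a carboxylic acid group (-C(=O)OH), but the singly-bonded O carries H (OX2H1, not H0). No other fragment satisfies the full query, so there is no match.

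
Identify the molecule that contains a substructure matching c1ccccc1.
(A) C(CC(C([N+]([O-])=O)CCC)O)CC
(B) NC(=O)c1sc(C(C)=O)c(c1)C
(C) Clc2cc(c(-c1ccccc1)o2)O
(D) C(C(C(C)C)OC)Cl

C

c1ccccc1 describes six aromatic carbons in a ring (a benzene ring).
(A) has a methyl group (-CH3) but no six-membered all-carbon aromatic ring is present.
(B) has a methyl group (-CH3) but no six-membered all-carbon aromatic ring is present.
(C) contains a phenyl ring, which satisfies every atom and bond constraint.
(D) has a methyl group (-CH3) but no six-membered all-carbon aromatic ring is present.
So the answer is (C).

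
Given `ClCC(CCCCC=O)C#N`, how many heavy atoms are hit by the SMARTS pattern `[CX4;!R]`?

6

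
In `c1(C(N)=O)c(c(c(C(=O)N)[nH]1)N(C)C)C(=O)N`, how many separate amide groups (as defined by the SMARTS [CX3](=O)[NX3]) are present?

[CX3](=O)[NX3] is the SMARTS for an amide: a carbonyl carbon bonded to a trivalent nitrogen.
The molecule carries 3 separate instances of a primary amide (-C(=O)NH2) meeting every constraint; each maps to a distinct set of atoms, giving 3 matches.

3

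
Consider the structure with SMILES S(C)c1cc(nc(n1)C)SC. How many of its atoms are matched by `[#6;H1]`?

The query [#6;H1] means: any carbon bearing exactly one hydrogen.
Check the 11 heavy atoms by environment: 2× n (aromatic, H0) → no; 3× c (aromatic, H0) → no; 1× c (aromatic, H1) → match; 2× S (H0) → no; 3× C (H3) → no.
That gives 1 matching atom.

1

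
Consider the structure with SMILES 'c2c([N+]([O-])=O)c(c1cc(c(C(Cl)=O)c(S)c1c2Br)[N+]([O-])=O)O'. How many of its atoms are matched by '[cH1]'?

2

The query [cH1] means: aromatic carbon bearing exactly one hydrogen.
Check the 22 heavy atoms by environment: 8× c (aromatic, H0) → no; 2× c (aromatic, H1) → match; 1× O (H1) → no; 1× S (H1) → no; 1× C (H0) → no; 3× O (H0) → no; 1× Cl (H0) → no; 2× N (charge +1, H0) → no; 2× O (charge -1, H0) → no; 1× Br (H0) → no.
That gives 2 matching atoms.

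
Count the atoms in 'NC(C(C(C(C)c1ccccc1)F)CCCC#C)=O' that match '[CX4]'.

The query [CX4] means: C with X4: aliphatic carbon with exactly 4 total connections (bonds + H).
Check the 19 heavy atoms by environment: 7× C (X4) → match; 6× c (aromatic, X3) → no; 1× F (X1) → no; 2× C (X2) → no; 1× C (X3) → no; 1× O (X1) → no; 1× N (X3) → no.
That gives 7 matching atoms.

7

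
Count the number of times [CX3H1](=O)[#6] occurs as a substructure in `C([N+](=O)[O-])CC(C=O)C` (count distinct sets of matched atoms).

1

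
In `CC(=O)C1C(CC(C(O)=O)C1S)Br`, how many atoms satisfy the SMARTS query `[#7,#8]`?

Check the 13 heavy atoms by environment: 8× C → no; 1× Br → no; 3× O → match; 1× S → no.
That gives 3 matching atoms.

3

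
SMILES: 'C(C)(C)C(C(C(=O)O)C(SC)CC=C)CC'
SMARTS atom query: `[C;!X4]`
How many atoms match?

3

Check the 16 heavy atoms by environment: 10× C (X4) → no; 3× C (X3) → match; 1× O (X1) → no; 1× O (X2) → no; 1× S (X2) → no.
That gives 3 matching atoms.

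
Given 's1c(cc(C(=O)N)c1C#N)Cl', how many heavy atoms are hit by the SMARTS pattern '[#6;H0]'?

5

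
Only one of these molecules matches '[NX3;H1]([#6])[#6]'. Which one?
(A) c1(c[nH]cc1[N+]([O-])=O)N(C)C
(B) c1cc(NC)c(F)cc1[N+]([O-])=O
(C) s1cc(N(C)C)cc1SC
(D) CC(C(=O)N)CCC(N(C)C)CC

[NX3;H1]([#6])[#6] describes a trivalent nitrogen with one H, bonded to two carbons (a secondary amine).
(A) has a dimethylamino group (-N(CH3)2) but the nitrogen has H0, not H1.
(B) contains an N-methylamino group (-NHCH3), which satisfies every atom and bond constraint.
(C) has a dimethylamino group (-N(CH3)2) but the nitrogen has H0, not H1.
(D) has a dimethylamino group (-N(CH3)2) but the nitrogen has H0, not H1.
So the answer is (B).

B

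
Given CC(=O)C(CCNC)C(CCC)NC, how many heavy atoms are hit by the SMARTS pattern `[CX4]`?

10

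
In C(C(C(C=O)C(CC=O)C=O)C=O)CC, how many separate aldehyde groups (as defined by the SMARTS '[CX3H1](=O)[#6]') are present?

[CX3H1](=O)[#6] is the SMARTS for an aldehyde: an sp2 carbon with one H, double-bonded to O and single-bonded to carbon.
The molecule carries 4 separate instances of an aldehyde (-CHO) meeting every constraint; each maps to a distinct set of atoms, giving 4 matches.

4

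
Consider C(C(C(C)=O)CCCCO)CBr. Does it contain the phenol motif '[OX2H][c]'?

No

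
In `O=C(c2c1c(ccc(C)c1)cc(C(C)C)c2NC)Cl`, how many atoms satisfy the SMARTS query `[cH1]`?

4

The query [cH1] means: aromatic carbon bearing exactly one hydrogen.
Check the 19 heavy atoms by environment: 6× c (aromatic, H0) → no; 4× c (aromatic, H1) → match; 1× C (H1) → no; 4× C (H3) → no; 1× N (H1) → no; 1× C (H0) → no; 1× O (H0) → no; 1× Cl (H0) → no.
That gives 4 matching atoms.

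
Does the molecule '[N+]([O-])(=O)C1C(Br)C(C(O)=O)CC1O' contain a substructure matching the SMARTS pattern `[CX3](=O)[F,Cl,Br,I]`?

The pattern [CX3](=O)[F,Cl,Br,I] describes a carbonyl carbon bonded to a halogen — an acyl halide.
The closest candidate here is a carboxylic acid group (-C(=O)OH), but the carbonyl is bonded to -OH, not to a halogen. No other fragment satisfies the full query, so there is no match.

No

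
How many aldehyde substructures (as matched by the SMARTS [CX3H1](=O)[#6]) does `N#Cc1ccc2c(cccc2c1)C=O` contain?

1

[CX3H1](=O)[#6] is the SMARTS for an aldehyde: an sp2 carbon with one H, double-bonded to O and single-bonded to carbon.
Exactly one fragment in the molecule meets all constraints, giving 1 match.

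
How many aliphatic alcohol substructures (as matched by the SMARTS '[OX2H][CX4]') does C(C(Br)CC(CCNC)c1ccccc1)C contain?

[OX2H][CX4] is the SMARTS for an aliphatic alcohol: a hydroxyl oxygen bound to an sp3 (X4) carbon.
No fragment in the molecule satisfies every constraint, giving 0 matches.

0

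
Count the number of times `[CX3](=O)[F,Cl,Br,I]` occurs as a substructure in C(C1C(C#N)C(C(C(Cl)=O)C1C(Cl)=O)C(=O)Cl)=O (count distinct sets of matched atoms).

3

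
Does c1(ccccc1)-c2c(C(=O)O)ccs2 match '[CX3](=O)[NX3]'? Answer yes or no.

The pattern [CX3](=O)[NX3] describes a carbonyl carbon bonded to a trivalent nitrogen — an amide.
The closest candidate here is a carboxylic acid group (-C(=O)OH), but the carbonyl is bonded to O, not to an NX3 nitrogen. No other fragment satisfies the full query, so there is no match.

No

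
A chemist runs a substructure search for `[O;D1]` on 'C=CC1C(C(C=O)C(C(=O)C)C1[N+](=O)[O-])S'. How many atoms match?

4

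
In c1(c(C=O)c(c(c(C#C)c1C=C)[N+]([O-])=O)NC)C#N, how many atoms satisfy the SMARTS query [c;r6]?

The query [c;r6] means: aromatic carbon that belongs to a six-membered ring.
Check the 19 heavy atoms by environment: 6× c (aromatic, in 6-ring) → match; 7× C (acyclic) → no; 2× O (acyclic) → no; 2× N (acyclic) → no; 1× N (charge +1, acyclic) → no; 1× O (charge -1, acyclic) → no.
That gives 6 matching atoms.

6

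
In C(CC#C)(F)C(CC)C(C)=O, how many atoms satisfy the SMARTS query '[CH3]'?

The query [CH3] means: aliphatic carbon with exactly three hydrogens.
Check the 11 heavy atoms by environment: 2× C (H2) → no; 3× C (H1) → no; 2× C (H3) → match; 1× F (H0) → no; 2× C (H0) → no; 1× O (H0) → no.
That gives 2 matching atoms.

2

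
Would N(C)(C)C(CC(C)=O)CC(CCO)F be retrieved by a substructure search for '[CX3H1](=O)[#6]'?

No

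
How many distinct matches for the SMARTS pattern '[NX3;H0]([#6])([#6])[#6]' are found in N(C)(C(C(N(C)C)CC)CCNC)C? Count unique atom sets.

2

[NX3;H0]([#6])([#6])[#6] is the SMARTS for a tertiary amine: a trivalent nitrogen with no H, bonded to three carbons.
The molecule carries 2 separate instances of a dimethylamino group (-N(CH3)2) meeting every constraint; each maps to a distinct set of atoms, giving 2 matches.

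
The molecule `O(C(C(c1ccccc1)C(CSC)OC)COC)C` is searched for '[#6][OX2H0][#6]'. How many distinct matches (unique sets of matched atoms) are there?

3

[#6][OX2H0][#6] is the SMARTS for an ether: an aliphatic oxygen bridging two carbons with no H on the oxygen.
The molecule carries 3 separate instances of a methoxy ether (-OCH3) meeting every constraint; each maps to a distinct set of atoms, giving 3 matches.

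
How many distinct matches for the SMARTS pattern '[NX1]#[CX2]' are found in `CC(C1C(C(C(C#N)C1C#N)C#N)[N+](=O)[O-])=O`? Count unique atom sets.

3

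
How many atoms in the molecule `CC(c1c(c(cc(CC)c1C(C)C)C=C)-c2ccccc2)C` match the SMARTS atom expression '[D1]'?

6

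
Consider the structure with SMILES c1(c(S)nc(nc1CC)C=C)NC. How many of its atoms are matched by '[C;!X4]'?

The query [C;!X4] means: aliphatic carbon that does not have four total connections.
Check the 13 heavy atoms by environment: 2× n (aromatic, X2) → no; 4× c (aromatic, X3) → no; 3× C (X4) → no; 2× C (X3) → match; 1× N (X3) → no; 1× S (X2) → no.
That gives 2 matching atoms.

2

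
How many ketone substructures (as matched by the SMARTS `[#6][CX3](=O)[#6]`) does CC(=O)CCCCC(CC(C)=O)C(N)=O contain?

2

[#6][CX3](=O)[#6] is the SMARTS for a ketone: a carbonyl carbon (no H) flanked by two carbons.
The molecule carries 2 separate instances of an acetyl/ketone group (-C(=O)CH3) meeting every constraint; each maps to a distinct set of atoms, giving 2 matches.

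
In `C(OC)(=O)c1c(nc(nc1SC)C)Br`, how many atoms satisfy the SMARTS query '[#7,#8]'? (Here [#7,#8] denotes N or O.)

Check the 14 heavy atoms by environment: 2× n (aromatic) → match; 4× c (aromatic) → no; 4× C → no; 2× O → match; 1× S → no; 1× Br → no.
Summing the matching environments: 2 + 2 = 4 matching atoms.

4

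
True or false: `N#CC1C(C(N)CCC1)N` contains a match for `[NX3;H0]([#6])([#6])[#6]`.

False

The pattern [NX3;H0]([#6])([#6])[#6] describes a trivalent nitrogen with no H, bonded to three carbons — a tertiary amine.
The closest candidate here is a primary amino group (-NH2), but the nitrogen has H2, not H0 with three carbons. No other fragment satisfies the full query, so there is no match.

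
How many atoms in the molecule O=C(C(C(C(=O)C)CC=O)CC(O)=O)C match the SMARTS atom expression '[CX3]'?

4

The query [CX3] means: C with X3: aliphatic carbon with exactly 3 total connections.
Check the 15 heavy atoms by environment: 6× C (X4) → no; 4× C (X3) → match; 4× O (X1) → no; 1× O (X2) → no.
That gives 4 matching atoms.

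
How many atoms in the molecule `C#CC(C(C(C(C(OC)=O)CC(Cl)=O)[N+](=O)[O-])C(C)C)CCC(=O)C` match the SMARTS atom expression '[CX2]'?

2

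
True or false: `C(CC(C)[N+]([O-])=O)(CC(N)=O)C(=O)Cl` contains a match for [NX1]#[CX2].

The pattern [NX1]#[CX2] describes a nitrogen triple-bonded to a two-connected carbon — a nitrile.
The closest candidate here is a primary amide (-C(=O)NH2), but the nitrogen is NX3, not NX1. No other fragment satisfies the full query, so there is no match.

False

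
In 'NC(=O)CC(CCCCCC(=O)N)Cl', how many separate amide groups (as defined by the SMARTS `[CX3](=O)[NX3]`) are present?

2

[CX3](=O)[NX3] is the SMARTS for an amide: a carbonyl carbon bonded to a trivalent nitrogen.
The molecule carries 2 separate instances of a primary amide (-C(=O)NH2) meeting every constraint; each maps to a distinct set of atoms, giving 2 matches.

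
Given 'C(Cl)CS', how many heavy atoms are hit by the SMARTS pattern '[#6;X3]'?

0

The query [#6;X3] means: any carbon (aromatic or not) with three total connections.
Check the 4 heavy atoms by environment: 2× C (X4) → no; 1× S (X2) → no; 1× Cl (X1) → no.
No environment satisfies the query, so 0 matching atoms.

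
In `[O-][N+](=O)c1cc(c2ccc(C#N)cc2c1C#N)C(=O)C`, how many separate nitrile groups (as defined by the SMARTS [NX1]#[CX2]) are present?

[NX1]#[CX2] is the SMARTS for a nitrile: a nitrogen triple-bonded to a two-connected carbon.
The molecule carries 2 separate instances of a nitrile (-C#N) meeting every constraint; each maps to a distinct set of atoms, giving 2 matches.

2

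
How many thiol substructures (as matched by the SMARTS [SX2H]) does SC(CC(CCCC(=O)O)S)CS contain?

3

[SX2H] is the SMARTS for a thiol: an aliphatic sulfur with two connections, one being H.
The molecule carries 3 separate instances of a thiol (-SH) meeting every constraint; each maps to a distinct set of atoms, giving 3 matches.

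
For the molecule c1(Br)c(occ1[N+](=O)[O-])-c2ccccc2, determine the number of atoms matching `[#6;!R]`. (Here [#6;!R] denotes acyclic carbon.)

0

The query [#6;!R] means: carbon not in any ring.
Check the 15 heavy atoms by environment: 1× o (aromatic, in 5-ring) → no; 4× c (aromatic, in 5-ring) → no; 1× Br (acyclic) → no; 1× N (charge +1, acyclic) → no; 1× O (charge -1, acyclic) → no; 1× O (acyclic) → no; 6× c (aromatic, in 6-ring) → no.
No environment satisfies the query, so 0 matching atoms.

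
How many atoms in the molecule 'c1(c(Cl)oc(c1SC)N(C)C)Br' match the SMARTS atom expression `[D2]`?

Check the 12 heavy atoms by environment: 1× o (aromatic, D2) → match; 4× c (aromatic, D3) → no; 1× Cl (D1) → no; 1× N (D3) → no; 3× C (D1) → no; 1× Br (D1) → no; 1× S (D2) → match.
Summing the matching environments: 1 + 1 = 2 matching atoms.

2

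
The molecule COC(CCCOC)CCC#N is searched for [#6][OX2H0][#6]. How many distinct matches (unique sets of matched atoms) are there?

[#6][OX2H0][#6] is the SMARTS for an ether: an aliphatic oxygen bridging two carbons with no H on the oxygen.
The molecule carries 2 separate instances of a methoxy ether (-OCH3) meeting every constraint; each maps to a distinct set of atoms, giving 2 matches.

2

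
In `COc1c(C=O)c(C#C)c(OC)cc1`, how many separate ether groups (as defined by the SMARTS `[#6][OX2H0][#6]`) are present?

2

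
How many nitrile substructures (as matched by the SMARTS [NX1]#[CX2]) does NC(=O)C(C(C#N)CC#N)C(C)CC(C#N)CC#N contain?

[NX1]#[CX2] is the SMARTS for a nitrile: a nitrogen triple-bonded to a two-connected carbon.
The molecule carries 4 separate instances of a nitrile (-C#N) meeting every constraint; each maps to a distinct set of atoms, giving 4 matches.

4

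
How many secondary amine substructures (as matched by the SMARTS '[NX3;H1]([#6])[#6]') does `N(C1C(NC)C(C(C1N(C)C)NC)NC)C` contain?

[NX3;H1]([#6])[#6] is the SMARTS for a secondary amine: a trivalent nitrogen with one H, bonded to two carbons.
The molecule carries 4 separate instances of an N-methylamino group (-NHCH3) meeting every constraint; each maps to a distinct set of atoms, giving 4 matches.

4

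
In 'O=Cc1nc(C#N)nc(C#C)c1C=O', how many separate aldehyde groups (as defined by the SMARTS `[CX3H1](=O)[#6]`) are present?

2

[CX3H1](=O)[#6] is the SMARTS for an aldehyde: an sp2 carbon with one H, double-bonded to O and single-bonded to carbon.
The molecule carries 2 separate instances of an aldehyde (-CHO) meeting every constraint; each maps to a distinct set of atoms, giving 2 matches.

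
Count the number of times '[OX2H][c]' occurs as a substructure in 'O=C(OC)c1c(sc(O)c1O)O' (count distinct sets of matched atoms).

[OX2H][c] is the SMARTS for a phenol: a hydroxyl oxygen attached to an aromatic carbon.
The molecule carries 3 separate instances of a hydroxyl group (-OH) meeting every constraint; each maps to a distinct set of atoms, giving 3 matches.

3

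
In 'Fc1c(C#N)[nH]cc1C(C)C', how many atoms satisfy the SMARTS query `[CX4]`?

3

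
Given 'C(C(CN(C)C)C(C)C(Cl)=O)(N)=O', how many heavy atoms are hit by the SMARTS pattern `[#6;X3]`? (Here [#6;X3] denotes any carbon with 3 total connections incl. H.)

2

The query [#6;X3] means: any carbon (aromatic or not) with three total connections.
Check the 13 heavy atoms by environment: 6× C (X4) → no; 2× C (X3) → match; 2× O (X1) → no; 1× Cl (X1) → no; 2× N (X3) → no.
That gives 2 matching atoms.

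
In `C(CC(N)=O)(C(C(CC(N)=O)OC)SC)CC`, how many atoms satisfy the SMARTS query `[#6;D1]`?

3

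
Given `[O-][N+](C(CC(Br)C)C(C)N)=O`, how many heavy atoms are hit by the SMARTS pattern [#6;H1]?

The query [#6;H1] means: any carbon bearing exactly one hydrogen.
Check the 11 heavy atoms by environment: 2× C (H3) → no; 3× C (H1) → match; 1× C (H2) → no; 1× N (H2) → no; 1× Br (H0) → no; 1× N (charge +1, H0) → no; 1× O (charge -1, H0) → no; 1× O (H0) → no.
That gives 3 matching atoms.

3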